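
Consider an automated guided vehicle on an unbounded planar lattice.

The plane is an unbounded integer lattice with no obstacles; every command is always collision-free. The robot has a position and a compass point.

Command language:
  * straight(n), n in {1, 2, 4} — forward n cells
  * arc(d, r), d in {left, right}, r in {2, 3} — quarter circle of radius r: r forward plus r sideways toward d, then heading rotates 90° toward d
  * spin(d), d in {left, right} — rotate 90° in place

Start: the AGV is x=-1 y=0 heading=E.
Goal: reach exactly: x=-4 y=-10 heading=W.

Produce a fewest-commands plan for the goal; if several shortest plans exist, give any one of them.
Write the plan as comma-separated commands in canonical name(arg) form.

straight(1), arc(right, 3), arc(right, 3), arc(left, 2), arc(right, 2)

initial: x=-1 y=0 heading=E
[1] after straight(1): x=0 y=0 heading=E
[2] after arc(right, 3): x=3 y=-3 heading=S
[3] after arc(right, 3): x=0 y=-6 heading=W
[4] after arc(left, 2): x=-2 y=-8 heading=S
[5] after arc(right, 2): x=-4 y=-10 heading=W
nothing shorter than 5 reaches the goal.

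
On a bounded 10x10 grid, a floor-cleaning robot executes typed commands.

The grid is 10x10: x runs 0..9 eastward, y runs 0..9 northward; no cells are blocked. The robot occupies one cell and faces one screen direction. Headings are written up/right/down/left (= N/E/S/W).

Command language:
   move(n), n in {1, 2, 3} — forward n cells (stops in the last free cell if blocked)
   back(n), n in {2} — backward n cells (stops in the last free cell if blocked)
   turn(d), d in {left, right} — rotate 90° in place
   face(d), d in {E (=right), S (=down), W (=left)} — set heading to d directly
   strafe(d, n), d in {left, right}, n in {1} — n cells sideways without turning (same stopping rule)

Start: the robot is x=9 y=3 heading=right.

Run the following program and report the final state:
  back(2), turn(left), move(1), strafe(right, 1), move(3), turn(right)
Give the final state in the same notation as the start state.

t0: x=9 y=3 heading=right
step 1 (back(2)): x=7 y=3 heading=right
step 2 (turn(left)): x=7 y=3 heading=up
step 3 (move(1)): x=7 y=4 heading=up
step 4 (strafe(right, 1)): x=8 y=4 heading=up
step 5 (move(3)): x=8 y=7 heading=up
step 6 (turn(right)): x=8 y=7 heading=right

x=8 y=7 heading=right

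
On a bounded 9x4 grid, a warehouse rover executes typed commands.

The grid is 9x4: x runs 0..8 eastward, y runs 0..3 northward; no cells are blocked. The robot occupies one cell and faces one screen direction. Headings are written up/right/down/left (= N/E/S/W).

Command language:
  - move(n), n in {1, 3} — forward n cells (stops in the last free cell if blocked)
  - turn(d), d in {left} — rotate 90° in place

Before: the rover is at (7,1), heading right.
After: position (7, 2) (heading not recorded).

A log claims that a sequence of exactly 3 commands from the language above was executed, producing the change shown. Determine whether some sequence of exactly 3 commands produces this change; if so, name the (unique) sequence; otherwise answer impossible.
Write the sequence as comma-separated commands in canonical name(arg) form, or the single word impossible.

turn(left), move(1), turn(left)

from: at (7,1), heading right
[1] after turn(left): at (7,1), heading up
[2] after move(1): at (7,2), heading up
[3] after turn(left): at (7,2), heading left
no rival 3-sequence matches.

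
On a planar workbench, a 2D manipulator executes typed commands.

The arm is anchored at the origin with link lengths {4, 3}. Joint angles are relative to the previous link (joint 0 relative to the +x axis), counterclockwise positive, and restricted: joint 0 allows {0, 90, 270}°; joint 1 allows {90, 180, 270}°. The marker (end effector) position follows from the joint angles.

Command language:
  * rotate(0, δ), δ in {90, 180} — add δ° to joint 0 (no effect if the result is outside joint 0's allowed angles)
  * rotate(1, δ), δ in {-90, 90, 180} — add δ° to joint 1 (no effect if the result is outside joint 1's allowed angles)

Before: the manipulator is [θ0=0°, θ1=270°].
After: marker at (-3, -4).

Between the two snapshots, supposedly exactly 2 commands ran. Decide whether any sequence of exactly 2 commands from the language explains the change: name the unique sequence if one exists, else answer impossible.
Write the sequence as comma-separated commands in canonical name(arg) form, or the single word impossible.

rotate(0, 90), rotate(0, 180)

key: running rotate(0, 180) before rotate(0, 90) would end elsewhere — order is forced
begin: [θ0=0°, θ1=270°]
[1] after rotate(0, 90): [θ0=90°, θ1=270°]
[2] after rotate(0, 180): [θ0=270°, θ1=270°]
all 25 alternatives checked — unique.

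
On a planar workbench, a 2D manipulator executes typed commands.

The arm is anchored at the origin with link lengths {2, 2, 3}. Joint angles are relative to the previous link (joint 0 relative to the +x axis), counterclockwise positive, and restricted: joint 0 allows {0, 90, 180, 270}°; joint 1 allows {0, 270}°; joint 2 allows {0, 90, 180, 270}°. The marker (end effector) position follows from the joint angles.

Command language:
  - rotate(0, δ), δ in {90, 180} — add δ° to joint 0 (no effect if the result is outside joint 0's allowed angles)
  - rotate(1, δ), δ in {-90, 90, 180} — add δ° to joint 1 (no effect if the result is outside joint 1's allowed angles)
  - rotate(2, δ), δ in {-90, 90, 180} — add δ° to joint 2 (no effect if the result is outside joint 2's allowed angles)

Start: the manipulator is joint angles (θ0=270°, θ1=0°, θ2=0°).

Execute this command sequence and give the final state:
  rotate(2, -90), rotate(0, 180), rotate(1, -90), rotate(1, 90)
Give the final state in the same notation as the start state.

initial: joint angles (θ0=270°, θ1=0°, θ2=0°)
step 1 (rotate(2, -90)): joint angles (θ0=270°, θ1=0°, θ2=270°)
step 2 (rotate(0, 180)): joint angles (θ0=90°, θ1=0°, θ2=270°)
step 3 (rotate(1, -90)): joint angles (θ0=90°, θ1=270°, θ2=270°)
step 4 (rotate(1, 90)): joint angles (θ0=90°, θ1=0°, θ2=270°)

joint angles (θ0=90°, θ1=0°, θ2=270°)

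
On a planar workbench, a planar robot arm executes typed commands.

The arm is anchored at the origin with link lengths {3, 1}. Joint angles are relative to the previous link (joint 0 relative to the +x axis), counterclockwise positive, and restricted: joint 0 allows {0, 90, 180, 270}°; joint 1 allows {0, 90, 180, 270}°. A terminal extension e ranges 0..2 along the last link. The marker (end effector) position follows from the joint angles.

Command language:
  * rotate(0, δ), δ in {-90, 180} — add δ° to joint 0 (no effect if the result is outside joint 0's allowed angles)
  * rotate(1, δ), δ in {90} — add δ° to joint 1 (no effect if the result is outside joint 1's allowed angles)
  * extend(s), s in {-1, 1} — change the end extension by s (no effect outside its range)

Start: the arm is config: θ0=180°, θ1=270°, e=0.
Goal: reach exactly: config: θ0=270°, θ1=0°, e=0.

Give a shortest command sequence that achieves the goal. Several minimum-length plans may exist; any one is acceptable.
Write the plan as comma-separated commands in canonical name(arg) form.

rotate(1, 90), rotate(0, -90), rotate(0, 180)

begin: config: θ0=180°, θ1=270°, e=0
step 1 (rotate(1, 90)): config: θ0=180°, θ1=0°, e=0
step 2 (rotate(0, -90)): config: θ0=90°, θ1=0°, e=0
step 3 (rotate(0, 180)): config: θ0=270°, θ1=0°, e=0
shorter routes all fall short; 3 is best.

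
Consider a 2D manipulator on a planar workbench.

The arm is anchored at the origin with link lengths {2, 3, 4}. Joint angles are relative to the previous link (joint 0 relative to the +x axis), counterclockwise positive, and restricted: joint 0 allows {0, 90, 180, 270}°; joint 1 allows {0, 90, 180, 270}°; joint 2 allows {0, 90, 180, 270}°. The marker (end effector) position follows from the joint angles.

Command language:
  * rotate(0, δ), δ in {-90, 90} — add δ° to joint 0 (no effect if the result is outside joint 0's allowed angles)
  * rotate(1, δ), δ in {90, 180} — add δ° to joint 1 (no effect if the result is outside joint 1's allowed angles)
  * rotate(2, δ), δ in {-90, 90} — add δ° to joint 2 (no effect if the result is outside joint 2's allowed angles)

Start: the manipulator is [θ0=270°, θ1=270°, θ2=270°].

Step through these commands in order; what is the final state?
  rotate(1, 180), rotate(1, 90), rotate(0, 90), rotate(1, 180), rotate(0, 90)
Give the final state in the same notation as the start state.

[θ0=90°, θ1=0°, θ2=270°]

t0: [θ0=270°, θ1=270°, θ2=270°]
t=1 rotate(1, 180) ⇒ [θ0=270°, θ1=90°, θ2=270°]
t=2 rotate(1, 90) ⇒ [θ0=270°, θ1=180°, θ2=270°]
t=3 rotate(0, 90) ⇒ [θ0=0°, θ1=180°, θ2=270°]
t=4 rotate(1, 180) ⇒ [θ0=0°, θ1=0°, θ2=270°]
t=5 rotate(0, 90) ⇒ [θ0=90°, θ1=0°, θ2=270°]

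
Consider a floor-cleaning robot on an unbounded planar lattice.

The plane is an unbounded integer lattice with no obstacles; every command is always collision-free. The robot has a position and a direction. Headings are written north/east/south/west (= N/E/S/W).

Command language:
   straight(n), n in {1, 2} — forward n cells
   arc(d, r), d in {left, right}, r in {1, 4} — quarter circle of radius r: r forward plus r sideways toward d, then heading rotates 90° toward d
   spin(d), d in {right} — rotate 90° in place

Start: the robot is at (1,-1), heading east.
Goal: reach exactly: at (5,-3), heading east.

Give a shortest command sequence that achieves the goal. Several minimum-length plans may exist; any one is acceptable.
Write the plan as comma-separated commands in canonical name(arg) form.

from: at (1,-1), heading east
t=1 straight(2) ⇒ at (3,-1), heading east
t=2 arc(right, 1) ⇒ at (4,-2), heading south
t=3 arc(left, 1) ⇒ at (5,-3), heading east
minimal: 3 command(s), checked below 3.

straight(2), arc(right, 1), arc(left, 1)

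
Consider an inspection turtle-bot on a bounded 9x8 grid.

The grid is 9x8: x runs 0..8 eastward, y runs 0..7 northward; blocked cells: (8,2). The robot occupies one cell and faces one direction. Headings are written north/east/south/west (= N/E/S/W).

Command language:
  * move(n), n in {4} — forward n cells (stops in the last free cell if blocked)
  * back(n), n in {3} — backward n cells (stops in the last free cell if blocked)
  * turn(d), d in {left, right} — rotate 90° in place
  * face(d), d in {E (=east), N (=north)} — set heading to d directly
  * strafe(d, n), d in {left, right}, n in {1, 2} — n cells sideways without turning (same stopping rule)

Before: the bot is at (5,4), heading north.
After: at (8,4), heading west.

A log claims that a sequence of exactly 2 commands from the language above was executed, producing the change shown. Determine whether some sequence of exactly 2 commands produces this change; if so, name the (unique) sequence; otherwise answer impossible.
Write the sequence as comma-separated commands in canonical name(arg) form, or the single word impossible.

turn(left), back(3)

key: position moved to (8,4) AND the heading swung to W — translation plus rotation needed
initial: at (5,4), heading north
[1] after turn(left): at (5,4), heading west
[2] after back(3): at (8,4), heading west
no rival 2-sequence matches.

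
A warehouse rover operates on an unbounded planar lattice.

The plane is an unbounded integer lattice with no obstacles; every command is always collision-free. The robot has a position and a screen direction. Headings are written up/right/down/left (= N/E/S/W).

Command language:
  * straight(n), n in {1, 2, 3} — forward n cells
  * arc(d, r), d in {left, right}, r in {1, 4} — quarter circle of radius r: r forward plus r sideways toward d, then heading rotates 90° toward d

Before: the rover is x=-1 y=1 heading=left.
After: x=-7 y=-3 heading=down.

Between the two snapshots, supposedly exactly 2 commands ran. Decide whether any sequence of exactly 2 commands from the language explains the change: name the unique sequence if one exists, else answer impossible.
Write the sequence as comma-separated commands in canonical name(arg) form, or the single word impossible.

straight(2), arc(left, 4)

key: running arc(left, 4) before straight(2) would end elsewhere — order is forced
t0: x=-1 y=1 heading=left
1. straight(2) → x=-3 y=1 heading=left
2. arc(left, 4) → x=-7 y=-3 heading=down
no other 2-command option fits: unique.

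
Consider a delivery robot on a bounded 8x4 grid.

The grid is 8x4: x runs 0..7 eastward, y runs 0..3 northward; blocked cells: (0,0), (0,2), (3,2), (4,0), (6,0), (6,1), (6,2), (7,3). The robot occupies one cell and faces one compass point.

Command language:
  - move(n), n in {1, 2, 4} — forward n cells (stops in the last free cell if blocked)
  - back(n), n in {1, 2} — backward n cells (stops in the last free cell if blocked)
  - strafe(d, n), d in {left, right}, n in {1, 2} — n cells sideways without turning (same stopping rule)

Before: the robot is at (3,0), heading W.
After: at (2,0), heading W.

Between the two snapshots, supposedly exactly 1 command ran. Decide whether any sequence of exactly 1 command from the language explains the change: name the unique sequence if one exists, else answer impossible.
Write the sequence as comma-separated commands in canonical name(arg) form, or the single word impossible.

move(1)

key: still facing W — the one step turns nothing
begin: at (3,0), heading W
[1] after move(1): at (2,0), heading W
uniquely the one of 9 1-step routes that fits.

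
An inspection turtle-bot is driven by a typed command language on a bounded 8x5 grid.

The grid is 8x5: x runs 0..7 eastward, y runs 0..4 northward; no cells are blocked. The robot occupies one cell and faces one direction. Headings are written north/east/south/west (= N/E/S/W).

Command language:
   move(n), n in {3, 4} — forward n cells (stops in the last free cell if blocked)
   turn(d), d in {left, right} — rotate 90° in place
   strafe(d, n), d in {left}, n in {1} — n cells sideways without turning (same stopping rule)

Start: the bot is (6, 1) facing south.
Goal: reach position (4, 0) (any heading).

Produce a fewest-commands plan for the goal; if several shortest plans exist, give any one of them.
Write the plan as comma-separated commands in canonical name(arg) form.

initial: (6, 1) facing south
t=1 move(4) ⇒ (6, 0) facing south
t=2 strafe(left, 1) ⇒ (7, 0) facing south
t=3 turn(right) ⇒ (7, 0) facing west
t=4 move(3) ⇒ (4, 0) facing west
minimal: 4 command(s), checked below 4.

move(4), strafe(left, 1), turn(right), move(3)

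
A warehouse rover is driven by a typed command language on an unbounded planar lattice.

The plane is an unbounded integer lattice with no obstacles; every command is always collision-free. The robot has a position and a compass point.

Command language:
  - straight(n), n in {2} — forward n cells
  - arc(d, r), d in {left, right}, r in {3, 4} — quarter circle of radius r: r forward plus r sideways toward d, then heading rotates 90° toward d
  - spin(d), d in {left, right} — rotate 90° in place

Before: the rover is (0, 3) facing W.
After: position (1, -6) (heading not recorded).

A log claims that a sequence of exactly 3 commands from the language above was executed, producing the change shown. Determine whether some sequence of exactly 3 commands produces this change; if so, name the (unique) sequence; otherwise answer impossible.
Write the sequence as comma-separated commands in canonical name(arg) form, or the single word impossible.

key: running arc(left, 4) before arc(left, 3) would end elsewhere — order is forced
t0: (0, 3) facing W
step 1 (arc(left, 3)): (-3, 0) facing S
step 2 (straight(2)): (-3, -2) facing S
step 3 (arc(left, 4)): (1, -6) facing E
uniquely the one of 343 3-step routes that fits.

arc(left, 3), straight(2), arc(left, 4)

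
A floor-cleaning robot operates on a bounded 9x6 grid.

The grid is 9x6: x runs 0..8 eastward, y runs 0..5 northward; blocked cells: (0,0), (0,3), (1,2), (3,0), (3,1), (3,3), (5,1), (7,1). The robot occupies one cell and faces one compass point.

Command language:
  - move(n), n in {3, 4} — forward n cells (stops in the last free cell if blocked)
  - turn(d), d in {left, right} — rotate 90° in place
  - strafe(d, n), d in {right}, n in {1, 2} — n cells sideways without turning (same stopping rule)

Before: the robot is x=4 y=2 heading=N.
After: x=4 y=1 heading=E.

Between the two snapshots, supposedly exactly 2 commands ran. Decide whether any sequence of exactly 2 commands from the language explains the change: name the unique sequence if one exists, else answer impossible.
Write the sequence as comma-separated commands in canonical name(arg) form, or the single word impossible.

key: order matters: swapping turn(right) and strafe(right, 1) lands elsewhere
t0: x=4 y=2 heading=N
[1] after turn(right): x=4 y=2 heading=E
[2] after strafe(right, 1): x=4 y=1 heading=E
no rival 2-sequence matches.

turn(right), strafe(right, 1)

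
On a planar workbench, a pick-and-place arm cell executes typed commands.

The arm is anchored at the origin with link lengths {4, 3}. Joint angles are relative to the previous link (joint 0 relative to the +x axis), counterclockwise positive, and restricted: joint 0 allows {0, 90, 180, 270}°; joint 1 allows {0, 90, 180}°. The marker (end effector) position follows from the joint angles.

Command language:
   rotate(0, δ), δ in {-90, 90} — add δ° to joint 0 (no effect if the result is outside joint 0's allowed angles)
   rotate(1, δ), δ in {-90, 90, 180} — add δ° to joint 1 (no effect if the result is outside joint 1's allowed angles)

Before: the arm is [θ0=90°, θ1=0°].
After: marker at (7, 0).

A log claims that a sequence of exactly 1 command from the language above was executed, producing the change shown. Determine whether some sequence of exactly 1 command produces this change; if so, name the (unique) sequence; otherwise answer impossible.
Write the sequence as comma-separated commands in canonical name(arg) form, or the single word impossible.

rotate(0, -90)

t0: [θ0=90°, θ1=0°]
step 1 (rotate(0, -90)): [θ0=0°, θ1=0°]
no other 1-command option fits: unique.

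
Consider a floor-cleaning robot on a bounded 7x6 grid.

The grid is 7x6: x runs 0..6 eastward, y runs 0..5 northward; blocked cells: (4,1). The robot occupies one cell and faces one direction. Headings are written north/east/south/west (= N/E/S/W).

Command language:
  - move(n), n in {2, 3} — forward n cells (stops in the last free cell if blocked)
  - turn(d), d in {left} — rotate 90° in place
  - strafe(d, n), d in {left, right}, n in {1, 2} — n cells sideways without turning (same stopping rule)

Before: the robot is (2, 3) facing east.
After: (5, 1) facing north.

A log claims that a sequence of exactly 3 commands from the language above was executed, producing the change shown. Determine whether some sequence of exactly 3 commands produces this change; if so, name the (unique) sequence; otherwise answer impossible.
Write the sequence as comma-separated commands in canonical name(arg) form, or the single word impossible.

key: running turn(left) before move(3) would end elsewhere — order is forced
t0: (2, 3) facing east
[1] after move(3): (5, 3) facing east
[2] after strafe(right, 2): (5, 1) facing east
[3] after turn(left): (5, 1) facing north
all 343 alternatives checked — unique.

move(3), strafe(right, 2), turn(left)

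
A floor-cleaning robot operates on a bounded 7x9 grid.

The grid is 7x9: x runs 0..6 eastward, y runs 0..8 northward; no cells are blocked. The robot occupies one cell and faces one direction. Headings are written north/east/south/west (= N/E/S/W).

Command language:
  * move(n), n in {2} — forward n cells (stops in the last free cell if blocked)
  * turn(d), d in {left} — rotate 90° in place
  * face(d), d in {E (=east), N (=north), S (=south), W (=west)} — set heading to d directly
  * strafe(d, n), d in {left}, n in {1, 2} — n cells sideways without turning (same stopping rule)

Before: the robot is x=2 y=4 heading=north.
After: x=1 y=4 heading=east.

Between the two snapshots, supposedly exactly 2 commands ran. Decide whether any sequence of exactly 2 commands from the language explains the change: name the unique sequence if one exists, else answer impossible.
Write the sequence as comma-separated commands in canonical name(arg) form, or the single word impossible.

strafe(left, 1), face(E)

key: running face(E) before strafe(left, 1) would end elsewhere — order is forced
begin: x=2 y=4 heading=north
[1] after strafe(left, 1): x=1 y=4 heading=north
[2] after face(E): x=1 y=4 heading=east
all 64 alternatives checked — unique.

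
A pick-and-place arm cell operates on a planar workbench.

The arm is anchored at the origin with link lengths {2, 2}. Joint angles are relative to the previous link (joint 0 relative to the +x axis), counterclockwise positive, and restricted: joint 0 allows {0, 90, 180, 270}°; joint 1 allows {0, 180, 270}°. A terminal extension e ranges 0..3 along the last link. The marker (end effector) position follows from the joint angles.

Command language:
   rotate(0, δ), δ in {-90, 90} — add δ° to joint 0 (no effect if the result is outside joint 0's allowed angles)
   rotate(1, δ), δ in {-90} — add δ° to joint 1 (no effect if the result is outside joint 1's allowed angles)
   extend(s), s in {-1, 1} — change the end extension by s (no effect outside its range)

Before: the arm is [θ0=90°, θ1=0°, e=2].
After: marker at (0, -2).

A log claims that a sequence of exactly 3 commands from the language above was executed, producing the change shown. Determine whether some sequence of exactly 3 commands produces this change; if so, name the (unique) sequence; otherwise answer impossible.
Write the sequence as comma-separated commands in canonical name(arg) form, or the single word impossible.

start: [θ0=90°, θ1=0°, e=2]
[1] after rotate(1, -90): [θ0=90°, θ1=270°, e=2]
[2] after rotate(1, -90): [θ0=90°, θ1=180°, e=2]
[3] after rotate(1, -90): [θ0=90°, θ1=180°, e=2]
no rival 3-sequence matches.

rotate(1, -90), rotate(1, -90), rotate(1, -90)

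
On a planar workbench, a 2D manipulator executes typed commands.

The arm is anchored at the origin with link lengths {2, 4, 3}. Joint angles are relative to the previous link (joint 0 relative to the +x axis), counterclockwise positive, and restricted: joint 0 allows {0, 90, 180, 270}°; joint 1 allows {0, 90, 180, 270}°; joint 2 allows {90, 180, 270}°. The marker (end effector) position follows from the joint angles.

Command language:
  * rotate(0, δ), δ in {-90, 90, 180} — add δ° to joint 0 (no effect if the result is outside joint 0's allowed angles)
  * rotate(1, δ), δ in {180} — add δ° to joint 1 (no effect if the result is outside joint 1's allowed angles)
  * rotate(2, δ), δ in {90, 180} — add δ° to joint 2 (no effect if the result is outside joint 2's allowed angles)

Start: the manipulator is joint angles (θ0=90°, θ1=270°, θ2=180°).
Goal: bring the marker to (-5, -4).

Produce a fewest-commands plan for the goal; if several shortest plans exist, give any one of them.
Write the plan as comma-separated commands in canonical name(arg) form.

rotate(0, 90), rotate(1, 180), rotate(2, 90)

t0: joint angles (θ0=90°, θ1=270°, θ2=180°)
[1] after rotate(0, 90): joint angles (θ0=180°, θ1=270°, θ2=180°)
[2] after rotate(1, 180): joint angles (θ0=180°, θ1=90°, θ2=180°)
[3] after rotate(2, 90): joint angles (θ0=180°, θ1=90°, θ2=270°)
minimal: 3 command(s), checked below 3.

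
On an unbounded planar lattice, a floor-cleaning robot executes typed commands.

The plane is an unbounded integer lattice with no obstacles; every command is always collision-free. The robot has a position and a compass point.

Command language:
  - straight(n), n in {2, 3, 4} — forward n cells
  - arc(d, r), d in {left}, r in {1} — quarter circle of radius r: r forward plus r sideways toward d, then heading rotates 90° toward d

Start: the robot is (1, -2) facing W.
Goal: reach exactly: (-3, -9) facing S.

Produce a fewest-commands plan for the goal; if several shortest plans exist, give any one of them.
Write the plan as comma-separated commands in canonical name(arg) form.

begin: (1, -2) facing W
t=1 straight(3) ⇒ (-2, -2) facing W
t=2 arc(left, 1) ⇒ (-3, -3) facing S
t=3 straight(3) ⇒ (-3, -6) facing S
t=4 straight(3) ⇒ (-3, -9) facing S
minimal: 4 command(s), checked below 4.

straight(3), arc(left, 1), straight(3), straight(3)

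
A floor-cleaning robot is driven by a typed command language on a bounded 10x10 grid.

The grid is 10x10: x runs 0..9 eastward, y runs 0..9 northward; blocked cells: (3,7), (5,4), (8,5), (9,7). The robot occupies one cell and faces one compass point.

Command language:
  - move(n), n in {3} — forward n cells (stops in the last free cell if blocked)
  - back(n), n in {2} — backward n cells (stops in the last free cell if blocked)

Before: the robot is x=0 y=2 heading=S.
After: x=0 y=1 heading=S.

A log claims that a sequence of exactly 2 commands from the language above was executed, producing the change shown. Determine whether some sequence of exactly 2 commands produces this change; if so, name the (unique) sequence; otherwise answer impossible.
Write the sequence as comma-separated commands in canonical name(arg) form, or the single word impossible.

key: still facing S at the end — nothing in the sequence rotates
start: x=0 y=2 heading=S
[1] after back(2): x=0 y=4 heading=S
[2] after move(3): x=0 y=1 heading=S
uniquely the one of 4 2-step routes that fits.

back(2), move(3)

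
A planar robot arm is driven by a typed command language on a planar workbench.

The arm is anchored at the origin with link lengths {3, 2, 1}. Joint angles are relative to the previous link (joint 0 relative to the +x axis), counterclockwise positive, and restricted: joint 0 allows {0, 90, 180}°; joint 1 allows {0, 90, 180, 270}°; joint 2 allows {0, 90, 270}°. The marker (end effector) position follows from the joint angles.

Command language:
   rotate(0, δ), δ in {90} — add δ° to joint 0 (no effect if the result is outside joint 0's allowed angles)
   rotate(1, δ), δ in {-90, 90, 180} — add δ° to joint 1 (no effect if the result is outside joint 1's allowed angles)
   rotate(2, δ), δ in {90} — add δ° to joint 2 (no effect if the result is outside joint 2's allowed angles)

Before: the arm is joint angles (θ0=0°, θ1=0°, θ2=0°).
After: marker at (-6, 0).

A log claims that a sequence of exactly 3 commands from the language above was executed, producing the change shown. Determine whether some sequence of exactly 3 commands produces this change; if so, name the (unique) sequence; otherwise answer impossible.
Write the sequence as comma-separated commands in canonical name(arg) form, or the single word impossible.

initial: joint angles (θ0=0°, θ1=0°, θ2=0°)
[1] after rotate(0, 90): joint angles (θ0=90°, θ1=0°, θ2=0°)
[2] after rotate(0, 90): joint angles (θ0=180°, θ1=0°, θ2=0°)
[3] after rotate(0, 90): joint angles (θ0=180°, θ1=0°, θ2=0°)
no other 3-command option fits: unique.

rotate(0, 90), rotate(0, 90), rotate(0, 90)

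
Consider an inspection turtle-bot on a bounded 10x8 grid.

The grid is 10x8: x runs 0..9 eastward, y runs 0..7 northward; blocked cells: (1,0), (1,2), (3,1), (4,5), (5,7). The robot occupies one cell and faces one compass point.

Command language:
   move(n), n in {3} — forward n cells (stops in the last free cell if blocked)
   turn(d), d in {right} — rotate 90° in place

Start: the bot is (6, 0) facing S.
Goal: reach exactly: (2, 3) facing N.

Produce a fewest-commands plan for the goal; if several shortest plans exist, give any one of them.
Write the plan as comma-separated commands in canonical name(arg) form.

start: (6, 0) facing S
1. turn(right) → (6, 0) facing W
2. move(3) → (3, 0) facing W
3. move(3) → (2, 0) facing W
4. turn(right) → (2, 0) facing N
5. move(3) → (2, 3) facing N
shorter routes all fall short; 5 is best.

turn(right), move(3), move(3), turn(right), move(3)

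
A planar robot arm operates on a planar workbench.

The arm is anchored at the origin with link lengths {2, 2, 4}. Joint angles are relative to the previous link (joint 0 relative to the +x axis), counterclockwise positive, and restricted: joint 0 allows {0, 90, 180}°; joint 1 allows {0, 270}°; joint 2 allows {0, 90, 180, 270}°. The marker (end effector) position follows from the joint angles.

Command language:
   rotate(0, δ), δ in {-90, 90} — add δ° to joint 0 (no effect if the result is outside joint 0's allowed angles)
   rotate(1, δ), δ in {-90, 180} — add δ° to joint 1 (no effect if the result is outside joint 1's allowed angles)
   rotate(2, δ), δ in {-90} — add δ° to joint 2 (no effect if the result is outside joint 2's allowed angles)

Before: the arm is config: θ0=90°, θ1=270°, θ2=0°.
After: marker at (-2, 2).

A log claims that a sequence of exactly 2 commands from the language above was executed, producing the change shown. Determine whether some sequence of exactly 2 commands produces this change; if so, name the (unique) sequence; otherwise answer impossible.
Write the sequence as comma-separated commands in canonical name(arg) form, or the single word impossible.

rotate(2, -90), rotate(2, -90)

t0: config: θ0=90°, θ1=270°, θ2=0°
t=1 rotate(2, -90) ⇒ config: θ0=90°, θ1=270°, θ2=270°
t=2 rotate(2, -90) ⇒ config: θ0=90°, θ1=270°, θ2=180°
no other 2-command option fits: unique.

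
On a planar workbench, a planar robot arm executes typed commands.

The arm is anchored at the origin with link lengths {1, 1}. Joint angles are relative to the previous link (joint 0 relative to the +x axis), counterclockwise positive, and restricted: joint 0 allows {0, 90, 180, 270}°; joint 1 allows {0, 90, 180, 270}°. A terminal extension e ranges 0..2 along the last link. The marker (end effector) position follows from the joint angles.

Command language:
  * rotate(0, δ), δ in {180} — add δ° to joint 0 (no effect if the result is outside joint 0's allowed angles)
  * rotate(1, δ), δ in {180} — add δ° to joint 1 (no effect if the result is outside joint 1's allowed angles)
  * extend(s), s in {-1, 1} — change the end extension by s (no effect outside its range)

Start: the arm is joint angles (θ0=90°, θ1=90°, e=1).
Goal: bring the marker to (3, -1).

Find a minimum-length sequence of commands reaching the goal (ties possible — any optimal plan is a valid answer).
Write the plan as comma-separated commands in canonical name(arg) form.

from: joint angles (θ0=90°, θ1=90°, e=1)
[1] after extend(1): joint angles (θ0=90°, θ1=90°, e=2)
[2] after rotate(0, 180): joint angles (θ0=270°, θ1=90°, e=2)
nothing shorter than 2 reaches the goal.

extend(1), rotate(0, 180)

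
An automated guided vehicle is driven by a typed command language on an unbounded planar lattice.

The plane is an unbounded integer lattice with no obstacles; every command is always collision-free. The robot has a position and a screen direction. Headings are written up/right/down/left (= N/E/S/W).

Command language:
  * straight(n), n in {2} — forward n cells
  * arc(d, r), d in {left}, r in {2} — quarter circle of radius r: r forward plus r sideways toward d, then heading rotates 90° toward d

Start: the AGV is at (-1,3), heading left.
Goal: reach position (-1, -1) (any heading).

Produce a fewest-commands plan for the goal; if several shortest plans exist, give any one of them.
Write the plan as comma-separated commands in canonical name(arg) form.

arc(left, 2), arc(left, 2)

from: at (-1,3), heading left
step 1 (arc(left, 2)): at (-3,1), heading down
step 2 (arc(left, 2)): at (-1,-1), heading right
minimal: 2 command(s), checked below 2.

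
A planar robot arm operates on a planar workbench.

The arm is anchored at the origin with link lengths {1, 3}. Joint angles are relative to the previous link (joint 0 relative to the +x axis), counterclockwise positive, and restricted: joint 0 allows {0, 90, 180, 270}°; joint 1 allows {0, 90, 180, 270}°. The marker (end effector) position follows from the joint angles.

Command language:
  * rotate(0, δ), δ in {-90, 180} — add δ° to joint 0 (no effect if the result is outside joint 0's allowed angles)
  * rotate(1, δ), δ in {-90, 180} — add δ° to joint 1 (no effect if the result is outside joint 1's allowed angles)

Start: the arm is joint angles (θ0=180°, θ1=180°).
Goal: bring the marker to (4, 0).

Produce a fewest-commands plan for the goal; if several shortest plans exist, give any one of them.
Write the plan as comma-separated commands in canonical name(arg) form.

begin: joint angles (θ0=180°, θ1=180°)
t=1 rotate(1, 180) ⇒ joint angles (θ0=180°, θ1=0°)
t=2 rotate(0, 180) ⇒ joint angles (θ0=0°, θ1=0°)
minimal: 2 command(s), checked below 2.

rotate(1, 180), rotate(0, 180)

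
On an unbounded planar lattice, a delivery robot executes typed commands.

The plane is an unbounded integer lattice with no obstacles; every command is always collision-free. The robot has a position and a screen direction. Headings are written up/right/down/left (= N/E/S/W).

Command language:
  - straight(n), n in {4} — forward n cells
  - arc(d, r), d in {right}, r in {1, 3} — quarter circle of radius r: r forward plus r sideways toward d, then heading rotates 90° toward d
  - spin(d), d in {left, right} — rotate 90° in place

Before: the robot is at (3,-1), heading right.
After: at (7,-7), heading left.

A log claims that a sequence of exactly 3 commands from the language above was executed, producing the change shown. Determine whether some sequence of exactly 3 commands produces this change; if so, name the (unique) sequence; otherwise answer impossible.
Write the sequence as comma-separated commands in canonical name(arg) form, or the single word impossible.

straight(4), arc(right, 3), arc(right, 3)

key: position moved to (7,-7) AND the heading swung to W — translation plus rotation needed
initial: at (3,-1), heading right
step 1 (straight(4)): at (7,-1), heading right
step 2 (arc(right, 3)): at (10,-4), heading down
step 3 (arc(right, 3)): at (7,-7), heading left
no rival 3-sequence matches.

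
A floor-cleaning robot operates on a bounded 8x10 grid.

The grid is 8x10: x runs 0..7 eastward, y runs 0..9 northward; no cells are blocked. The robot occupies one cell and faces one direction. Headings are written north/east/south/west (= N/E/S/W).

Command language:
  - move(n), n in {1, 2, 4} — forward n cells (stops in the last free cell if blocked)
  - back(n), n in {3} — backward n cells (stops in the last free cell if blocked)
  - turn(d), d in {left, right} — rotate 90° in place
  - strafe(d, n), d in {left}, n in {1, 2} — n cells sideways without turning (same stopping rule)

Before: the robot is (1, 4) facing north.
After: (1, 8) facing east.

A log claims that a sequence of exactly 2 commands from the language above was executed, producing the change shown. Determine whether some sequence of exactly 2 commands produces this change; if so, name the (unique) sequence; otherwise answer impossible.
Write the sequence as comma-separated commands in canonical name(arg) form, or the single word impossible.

move(4), turn(right)

key: cell and facing (now E) both changed — the 2 commands mix motion and turning
begin: (1, 4) facing north
step 1 (move(4)): (1, 8) facing north
step 2 (turn(right)): (1, 8) facing east
no other 2-command option fits: unique.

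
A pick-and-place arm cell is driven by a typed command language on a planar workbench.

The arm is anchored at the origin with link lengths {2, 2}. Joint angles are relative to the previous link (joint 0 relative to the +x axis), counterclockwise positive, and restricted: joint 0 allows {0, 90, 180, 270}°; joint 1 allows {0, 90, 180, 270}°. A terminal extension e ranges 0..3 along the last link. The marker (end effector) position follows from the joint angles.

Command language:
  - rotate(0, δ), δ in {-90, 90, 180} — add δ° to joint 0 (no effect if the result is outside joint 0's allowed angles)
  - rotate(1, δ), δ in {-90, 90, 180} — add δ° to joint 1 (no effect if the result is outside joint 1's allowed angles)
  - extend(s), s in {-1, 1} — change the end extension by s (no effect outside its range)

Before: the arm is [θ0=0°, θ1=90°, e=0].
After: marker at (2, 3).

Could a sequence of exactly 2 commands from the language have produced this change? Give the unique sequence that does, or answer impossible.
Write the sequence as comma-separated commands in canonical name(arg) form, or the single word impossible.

extend(-1), extend(1)

key: order matters: swapping extend(-1) and extend(1) lands elsewhere
from: [θ0=0°, θ1=90°, e=0]
t=1 extend(-1) ⇒ [θ0=0°, θ1=90°, e=0]
t=2 extend(1) ⇒ [θ0=0°, θ1=90°, e=1]
all 64 alternatives checked — unique.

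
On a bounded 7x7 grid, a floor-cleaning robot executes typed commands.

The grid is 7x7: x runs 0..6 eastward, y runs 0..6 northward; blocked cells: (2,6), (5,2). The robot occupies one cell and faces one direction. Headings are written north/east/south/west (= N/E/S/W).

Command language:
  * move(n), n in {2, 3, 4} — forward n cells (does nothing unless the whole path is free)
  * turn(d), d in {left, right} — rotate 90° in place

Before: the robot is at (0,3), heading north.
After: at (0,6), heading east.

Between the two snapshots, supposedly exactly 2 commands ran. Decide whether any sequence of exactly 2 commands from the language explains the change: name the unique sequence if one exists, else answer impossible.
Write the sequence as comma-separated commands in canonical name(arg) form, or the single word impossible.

move(3), turn(right)

key: running turn(right) before move(3) would end elsewhere — order is forced
start: at (0,3), heading north
t=1 move(3) ⇒ at (0,6), heading north
t=2 turn(right) ⇒ at (0,6), heading east
uniquely the one of 25 2-step routes that fits.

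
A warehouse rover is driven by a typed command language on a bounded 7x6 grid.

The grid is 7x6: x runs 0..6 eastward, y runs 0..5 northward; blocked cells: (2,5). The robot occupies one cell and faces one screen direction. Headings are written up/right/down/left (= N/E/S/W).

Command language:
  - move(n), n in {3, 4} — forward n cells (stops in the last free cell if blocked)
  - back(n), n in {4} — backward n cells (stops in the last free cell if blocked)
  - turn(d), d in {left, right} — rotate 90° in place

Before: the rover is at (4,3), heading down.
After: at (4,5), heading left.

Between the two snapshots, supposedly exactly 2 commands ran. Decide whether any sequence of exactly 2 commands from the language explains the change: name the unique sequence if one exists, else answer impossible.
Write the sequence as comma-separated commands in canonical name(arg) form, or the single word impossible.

key: cell and facing (now W) both changed — the 2 commands mix motion and turning
initial: at (4,3), heading down
t=1 back(4) ⇒ at (4,5), heading down
t=2 turn(right) ⇒ at (4,5), heading left
no other 2-command option fits: unique.

back(4), turn(right)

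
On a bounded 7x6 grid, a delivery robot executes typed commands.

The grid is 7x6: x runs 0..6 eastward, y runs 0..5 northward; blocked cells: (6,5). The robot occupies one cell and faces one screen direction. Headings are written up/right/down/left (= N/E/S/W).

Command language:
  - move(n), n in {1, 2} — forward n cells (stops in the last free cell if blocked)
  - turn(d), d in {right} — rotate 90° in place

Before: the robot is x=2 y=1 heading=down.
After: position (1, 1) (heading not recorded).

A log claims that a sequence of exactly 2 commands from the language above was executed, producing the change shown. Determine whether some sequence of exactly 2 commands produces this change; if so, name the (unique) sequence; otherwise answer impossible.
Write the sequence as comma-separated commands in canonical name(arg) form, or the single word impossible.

key: order matters: swapping turn(right) and move(1) lands elsewhere
from: x=2 y=1 heading=down
[1] after turn(right): x=2 y=1 heading=left
[2] after move(1): x=1 y=1 heading=left
no other 2-command option fits: unique.

turn(right), move(1)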